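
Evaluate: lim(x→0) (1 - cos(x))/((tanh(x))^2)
This is a 0/0 indeterminate form.

Apply L'Hôpital's rule: differentiate numerator and denominator separately.
  f(x) = 1 - cos(x)   ⇒   f'(x) = sin(x)
  g(x) = tanh(x)^2   ⇒   g'(x) = (2 - 2·tanh(x)^2)·tanh(x)
  lim(x→0) f'(x)/g'(x) = lim(x→0) (sin(x))/((2 - 2·tanh(x)^2)·tanh(x))
  = 1/2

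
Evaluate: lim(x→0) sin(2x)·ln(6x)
This is a 0·∞ indeterminate form.

Rewrite 0·∞ as a quotient (0/0 or ∞/∞ form), then apply L'Hôpital's rule:
  lim(x→0) sin(2x)·ln(6x) = 0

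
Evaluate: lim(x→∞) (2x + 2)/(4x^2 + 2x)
This is an ∞/∞ indeterminate form.

Apply L'Hôpital's rule: differentiate numerator and denominator separately.
  f(x) = 2·x + 2   ⇒   f'(x) = 2
  g(x) = 4·x^2 + 2·x   ⇒   g'(x) = 8·x + 2
  lim(x→∞) f'(x)/g'(x) = lim(x→∞) (2)/(8·x + 2)
  = 0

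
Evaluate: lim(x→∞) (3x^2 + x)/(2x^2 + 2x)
This is an ∞/∞ indeterminate form.

Apply L'Hôpital's rule: differentiate numerator and denominator separately.
  f(x) = 3·x^2 + x   ⇒   f'(x) = 6·x + 1
  g(x) = 2·x^2 + 2·x   ⇒   g'(x) = 4·x + 2
  lim(x→∞) f'(x)/g'(x) = lim(x→∞) (6·x + 1)/(4·x + 2)
  = 3/2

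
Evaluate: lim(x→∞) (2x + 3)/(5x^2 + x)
This is an ∞/∞ indeterminate form.

Apply L'Hôpital's rule: differentiate numerator and denominator separately.
  f(x) = 2·x + 3   ⇒   f'(x) = 2
  g(x) = 5·x^2 + x   ⇒   g'(x) = 10·x + 1
  lim(x→∞) f'(x)/g'(x) = lim(x→∞) (2)/(10·x + 1)
  = 0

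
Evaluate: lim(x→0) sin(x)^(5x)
This is an exponential indeterminate form.

For exponential indeterminate forms, take the natural log:
  Let L = lim(x→0) sin(x)^(5x)
  Then ln(L) = lim(x→0) [exponent × ln(base)]
  Evaluate using L'Hôpital or standard limits, then exponentiate.
  L = 1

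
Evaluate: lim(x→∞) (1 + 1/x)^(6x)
This is an exponential indeterminate form.

For exponential indeterminate forms, take the natural log:
  Let L = lim(x→∞) (1 + 1/x)^(6x)
  Then ln(L) = lim(x→∞) [exponent × ln(base)]
  Evaluate using L'Hôpital or standard limits, then exponentiate.
  L = e^(6)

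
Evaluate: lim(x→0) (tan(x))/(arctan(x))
This is a 0/0 indeterminate form.

Apply L'Hôpital's rule: differentiate numerator and denominator separately.
  f(x) = tan(x)   ⇒   f'(x) = tan(x)^2 + 1
  g(x) = atan(x)   ⇒   g'(x) = 1/(x^2 + 1)
  lim(x→0) f'(x)/g'(x) = lim(x→0) (tan(x)^2 + 1)/(1/(x^2 + 1))
  = 1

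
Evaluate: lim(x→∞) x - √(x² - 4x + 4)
This is an ∞-∞ indeterminate form.

Combine fractions or rationalize to convert ∞-∞ to 0/0 form:
  lim(x→∞) x - √(x² - 4x + 4) = 2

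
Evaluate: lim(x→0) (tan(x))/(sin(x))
This is a 0/0 indeterminate form.

Apply L'Hôpital's rule: differentiate numerator and denominator separately.
  f(x) = tan(x)   ⇒   f'(x) = tan(x)^2 + 1
  g(x) = sin(x)   ⇒   g'(x) = cos(x)
  lim(x→0) f'(x)/g'(x) = lim(x→0) (tan(x)^2 + 1)/(cos(x))
  = 1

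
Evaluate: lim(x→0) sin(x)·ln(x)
This is a 0·∞ indeterminate form.

Rewrite 0·∞ as a quotient (0/0 or ∞/∞ form), then apply L'Hôpital's rule:
  lim(x→0) sin(x)·ln(x) = 0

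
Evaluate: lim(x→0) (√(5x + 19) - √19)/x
This is a standard limit.

Factor or rationalize the expression:
  lim(x→0) (√(5x + 19) - √19)/x = 5·sqrt(19)/38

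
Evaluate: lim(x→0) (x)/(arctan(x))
This is a 0/0 indeterminate form.

Apply L'Hôpital's rule: differentiate numerator and denominator separately.
  f(x) = x   ⇒   f'(x) = 1
  g(x) = atan(x)   ⇒   g'(x) = 1/(x^2 + 1)
  lim(x→0) f'(x)/g'(x) = lim(x→0) (1)/(1/(x^2 + 1))
  = 1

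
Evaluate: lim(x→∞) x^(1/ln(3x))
This is an exponential indeterminate form.

For exponential indeterminate forms, take the natural log:
  Let L = lim(x→∞) x^(1/ln(3x))
  Then ln(L) = lim(x→∞) [exponent × ln(base)]
  Evaluate using L'Hôpital or standard limits, then exponentiate.
  L = e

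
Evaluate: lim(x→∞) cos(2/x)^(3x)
This is an exponential indeterminate form.

For exponential indeterminate forms, take the natural log:
  Let L = lim(x→∞) cos(2/x)^(3x)
  Then ln(L) = lim(x→∞) [exponent × ln(base)]
  Evaluate using L'Hôpital or standard limits, then exponentiate.
  L = 1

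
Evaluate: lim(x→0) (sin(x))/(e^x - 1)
This is a 0/0 indeterminate form.

Apply L'Hôpital's rule: differentiate numerator and denominator separately.
  f(x) = sin(x)   ⇒   f'(x) = cos(x)
  g(x) = e^(x) - 1   ⇒   g'(x) = e^(x)
  lim(x→0) f'(x)/g'(x) = lim(x→0) (cos(x))/(e^(x))
  = 1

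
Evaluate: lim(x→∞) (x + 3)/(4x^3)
This is an ∞/∞ indeterminate form.

Apply L'Hôpital's rule: differentiate numerator and denominator separately.
  f(x) = x + 3   ⇒   f'(x) = 1
  g(x) = 4·x^3   ⇒   g'(x) = 12·x^2
  lim(x→∞) f'(x)/g'(x) = lim(x→∞) (1)/(12·x^2)
  = 0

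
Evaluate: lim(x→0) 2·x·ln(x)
This is a 0·∞ indeterminate form.

Rewrite 0·∞ as a quotient (0/0 or ∞/∞ form), then apply L'Hôpital's rule:
  lim(x→0) 2·x·ln(x) = 0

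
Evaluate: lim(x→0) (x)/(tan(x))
This is a 0/0 indeterminate form.

Apply L'Hôpital's rule: differentiate numerator and denominator separately.
  f(x) = x   ⇒   f'(x) = 1
  g(x) = tan(x)   ⇒   g'(x) = tan(x)^2 + 1
  lim(x→0) f'(x)/g'(x) = lim(x→0) (1)/(tan(x)^2 + 1)
  = 1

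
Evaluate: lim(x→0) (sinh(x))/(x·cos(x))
This is a 0/0 indeterminate form.

Apply L'Hôpital's rule: differentiate numerator and denominator separately.
  f(x) = sinh(x)   ⇒   f'(x) = cosh(x)
  g(x) = x·cos(x)   ⇒   g'(x) = -x·sin(x) + cos(x)
  lim(x→0) f'(x)/g'(x) = lim(x→0) (cosh(x))/(-x·sin(x) + cos(x))
  = 1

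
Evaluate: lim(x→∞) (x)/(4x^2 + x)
This is an ∞/∞ indeterminate form.

Apply L'Hôpital's rule: differentiate numerator and denominator separately.
  f(x) = x   ⇒   f'(x) = 1
  g(x) = 4·x^2 + x   ⇒   g'(x) = 8·x + 1
  lim(x→∞) f'(x)/g'(x) = lim(x→∞) (1)/(8·x + 1)
  = 0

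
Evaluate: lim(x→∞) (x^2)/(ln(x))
This is an ∞/∞ indeterminate form.

Apply L'Hôpital's rule: differentiate numerator and denominator separately.
  f(x) = x^2   ⇒   f'(x) = 2·x
  g(x) = ln(x)   ⇒   g'(x) = 1/x
  lim(x→∞) f'(x)/g'(x) = lim(x→∞) (2·x)/(1/x)
  = ∞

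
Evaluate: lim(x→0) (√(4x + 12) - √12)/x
This is a standard limit.

Factor or rationalize the expression:
  lim(x→0) (√(4x + 12) - √12)/x = sqrt(3)/3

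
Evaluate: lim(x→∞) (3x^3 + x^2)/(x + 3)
This is an ∞/∞ indeterminate form.

Apply L'Hôpital's rule: differentiate numerator and denominator separately.
  f(x) = 3·x^3 + x^2   ⇒   f'(x) = 9·x^2 + 2·x
  g(x) = x + 3   ⇒   g'(x) = 1
  lim(x→∞) f'(x)/g'(x) = lim(x→∞) (9·x^2 + 2·x)/(1)
  = ∞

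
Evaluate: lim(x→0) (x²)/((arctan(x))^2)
This is a 0/0 indeterminate form.

Apply L'Hôpital's rule: differentiate numerator and denominator separately.
  f(x) = x^2   ⇒   f'(x) = 2·x
  g(x) = atan(x)^2   ⇒   g'(x) = 2·atan(x)/(x^2 + 1)
  lim(x→0) f'(x)/g'(x) = lim(x→0) (2·x)/(2·atan(x)/(x^2 + 1))
  = 1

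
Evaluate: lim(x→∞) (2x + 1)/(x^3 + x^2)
This is an ∞/∞ indeterminate form.

Apply L'Hôpital's rule: differentiate numerator and denominator separately.
  f(x) = 2·x + 1   ⇒   f'(x) = 2
  g(x) = x^3 + x^2   ⇒   g'(x) = 3·x^2 + 2·x
  lim(x→∞) f'(x)/g'(x) = lim(x→∞) (2)/(3·x^2 + 2·x)
  = 0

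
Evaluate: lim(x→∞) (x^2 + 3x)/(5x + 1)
This is an ∞/∞ indeterminate form.

Apply L'Hôpital's rule: differentiate numerator and denominator separately.
  f(x) = x^2 + 3·x   ⇒   f'(x) = 2·x + 3
  g(x) = 5·x + 1   ⇒   g'(x) = 5
  lim(x→∞) f'(x)/g'(x) = lim(x→∞) (2·x + 3)/(5)
  = ∞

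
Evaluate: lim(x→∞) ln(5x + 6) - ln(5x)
This is an ∞-∞ indeterminate form.

Combine fractions or rationalize to convert ∞-∞ to 0/0 form:
  lim(x→∞) ln(5x + 6) - ln(5x) = 0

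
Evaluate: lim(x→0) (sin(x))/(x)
This is a 0/0 indeterminate form.

Apply L'Hôpital's rule: differentiate numerator and denominator separately.
  f(x) = sin(x)   ⇒   f'(x) = cos(x)
  g(x) = x   ⇒   g'(x) = 1
  lim(x→0) f'(x)/g'(x) = lim(x→0) (cos(x))/(1)
  = 1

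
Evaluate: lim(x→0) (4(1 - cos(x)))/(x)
This is a 0/0 indeterminate form.

Apply L'Hôpital's rule: differentiate numerator and denominator separately.
  f(x) = 4 - 4·cos(x)   ⇒   f'(x) = 4·sin(x)
  g(x) = x   ⇒   g'(x) = 1
  lim(x→0) f'(x)/g'(x) = lim(x→0) (4·sin(x))/(1)
  = 0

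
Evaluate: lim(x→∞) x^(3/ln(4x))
This is an exponential indeterminate form.

For exponential indeterminate forms, take the natural log:
  Let L = lim(x→∞) x^(3/ln(4x))
  Then ln(L) = lim(x→∞) [exponent × ln(base)]
  Evaluate using L'Hôpital or standard limits, then exponentiate.
  L = e^(3)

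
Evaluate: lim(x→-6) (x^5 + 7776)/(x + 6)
This is a standard limit.

Factor or rationalize the expression:
  lim(x→-6) (x^5 + 7776)/(x + 6) = 6480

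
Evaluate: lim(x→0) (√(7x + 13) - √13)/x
This is a standard limit.

Factor or rationalize the expression:
  lim(x→0) (√(7x + 13) - √13)/x = 7·sqrt(13)/26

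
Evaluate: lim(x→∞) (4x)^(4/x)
This is an exponential indeterminate form.

For exponential indeterminate forms, take the natural log:
  Let L = lim(x→∞) (4x)^(4/x)
  Then ln(L) = lim(x→∞) [exponent × ln(base)]
  Evaluate using L'Hôpital or standard limits, then exponentiate.
  L = 1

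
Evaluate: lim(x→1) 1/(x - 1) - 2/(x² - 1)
This is an ∞-∞ indeterminate form.

Combine fractions or rationalize to convert ∞-∞ to 0/0 form:
  lim(x→1) 1/(x - 1) - 2/(x² - 1) = 1/2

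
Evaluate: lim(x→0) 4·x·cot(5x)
This is a 0·∞ indeterminate form.

Rewrite 0·∞ as a quotient (0/0 or ∞/∞ form), then apply L'Hôpital's rule:
  lim(x→0) 4·x·cot(5x) = 4/5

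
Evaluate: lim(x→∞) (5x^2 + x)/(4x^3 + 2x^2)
This is an ∞/∞ indeterminate form.

Apply L'Hôpital's rule: differentiate numerator and denominator separately.
  f(x) = 5·x^2 + x   ⇒   f'(x) = 10·x + 1
  g(x) = 4·x^3 + 2·x^2   ⇒   g'(x) = 12·x^2 + 4·x
  lim(x→∞) f'(x)/g'(x) = lim(x→∞) (10·x + 1)/(12·x^2 + 4·x)
  = 0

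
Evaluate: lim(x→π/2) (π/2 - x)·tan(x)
This is a 0·∞ indeterminate form.

Rewrite 0·∞ as a quotient (0/0 or ∞/∞ form), then apply L'Hôpital's rule:
  lim(x→π/2) (π/2 - x)·tan(x) = 1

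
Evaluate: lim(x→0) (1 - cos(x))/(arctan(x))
This is a 0/0 indeterminate form.

Apply L'Hôpital's rule: differentiate numerator and denominator separately.
  f(x) = 1 - cos(x)   ⇒   f'(x) = sin(x)
  g(x) = atan(x)   ⇒   g'(x) = 1/(x^2 + 1)
  lim(x→0) f'(x)/g'(x) = lim(x→0) (sin(x))/(1/(x^2 + 1))
  = 0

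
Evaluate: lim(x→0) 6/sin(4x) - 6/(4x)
This is an ∞-∞ indeterminate form.

Combine fractions or rationalize to convert ∞-∞ to 0/0 form:
  lim(x→0) 6/sin(4x) - 6/(4x) = 0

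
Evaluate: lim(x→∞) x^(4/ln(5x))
This is an exponential indeterminate form.

For exponential indeterminate forms, take the natural log:
  Let L = lim(x→∞) x^(4/ln(5x))
  Then ln(L) = lim(x→∞) [exponent × ln(base)]
  Evaluate using L'Hôpital or standard limits, then exponentiate.
  L = e^(4)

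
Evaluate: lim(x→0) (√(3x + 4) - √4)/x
This is a standard limit.

Factor or rationalize the expression:
  lim(x→0) (√(3x + 4) - √4)/x = 3/4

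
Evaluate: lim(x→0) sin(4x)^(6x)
This is an exponential indeterminate form.

For exponential indeterminate forms, take the natural log:
  Let L = lim(x→0) sin(4x)^(6x)
  Then ln(L) = lim(x→0) [exponent × ln(base)]
  Evaluate using L'Hôpital or standard limits, then exponentiate.
  L = 1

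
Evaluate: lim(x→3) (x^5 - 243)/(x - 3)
This is a standard limit.

Factor or rationalize the expression:
  lim(x→3) (x^5 - 243)/(x - 3) = 405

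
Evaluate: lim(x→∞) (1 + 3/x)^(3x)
This is an exponential indeterminate form.

For exponential indeterminate forms, take the natural log:
  Let L = lim(x→∞) (1 + 3/x)^(3x)
  Then ln(L) = lim(x→∞) [exponent × ln(base)]
  Evaluate using L'Hôpital or standard limits, then exponentiate.
  L = e^(9)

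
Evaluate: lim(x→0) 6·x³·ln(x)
This is a 0·∞ indeterminate form.

Rewrite 0·∞ as a quotient (0/0 or ∞/∞ form), then apply L'Hôpital's rule:
  lim(x→0) 6·x³·ln(x) = 0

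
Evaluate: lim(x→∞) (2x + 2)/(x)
This is an ∞/∞ indeterminate form.

Apply L'Hôpital's rule: differentiate numerator and denominator separately.
  f(x) = 2·x + 2   ⇒   f'(x) = 2
  g(x) = x   ⇒   g'(x) = 1
  lim(x→∞) f'(x)/g'(x) = lim(x→∞) (2)/(1)
  = 2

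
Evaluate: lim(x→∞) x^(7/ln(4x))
This is an exponential indeterminate form.

For exponential indeterminate forms, take the natural log:
  Let L = lim(x→∞) x^(7/ln(4x))
  Then ln(L) = lim(x→∞) [exponent × ln(base)]
  Evaluate using L'Hôpital or standard limits, then exponentiate.
  L = e^(7)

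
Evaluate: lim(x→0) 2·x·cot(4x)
This is a 0·∞ indeterminate form.

Rewrite 0·∞ as a quotient (0/0 or ∞/∞ form), then apply L'Hôpital's rule:
  lim(x→0) 2·x·cot(4x) = 1/2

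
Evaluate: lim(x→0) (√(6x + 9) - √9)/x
This is a standard limit.

Factor or rationalize the expression:
  lim(x→0) (√(6x + 9) - √9)/x = 1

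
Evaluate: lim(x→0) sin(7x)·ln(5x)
This is a 0·∞ indeterminate form.

Rewrite 0·∞ as a quotient (0/0 or ∞/∞ form), then apply L'Hôpital's rule:
  lim(x→0) sin(7x)·ln(5x) = 0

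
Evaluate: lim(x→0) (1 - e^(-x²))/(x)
This is a 0/0 indeterminate form.

Apply L'Hôpital's rule: differentiate numerator and denominator separately.
  f(x) = 1 - e^(-x^2)   ⇒   f'(x) = 2·x·e^(-x^2)
  g(x) = x   ⇒   g'(x) = 1
  lim(x→0) f'(x)/g'(x) = lim(x→0) (2·x·e^(-x^2))/(1)
  = 0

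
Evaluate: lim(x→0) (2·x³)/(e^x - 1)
This is a 0/0 indeterminate form.

Apply L'Hôpital's rule: differentiate numerator and denominator separately.
  f(x) = 2·x^3   ⇒   f'(x) = 6·x^2
  g(x) = e^(x) - 1   ⇒   g'(x) = e^(x)
  lim(x→0) f'(x)/g'(x) = lim(x→0) (6·x^2)/(e^(x))
  = 0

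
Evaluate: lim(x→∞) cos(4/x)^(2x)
This is an exponential indeterminate form.

For exponential indeterminate forms, take the natural log:
  Let L = lim(x→∞) cos(4/x)^(2x)
  Then ln(L) = lim(x→∞) [exponent × ln(base)]
  Evaluate using L'Hôpital or standard limits, then exponentiate.
  L = 1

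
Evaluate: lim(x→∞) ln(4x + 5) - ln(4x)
This is an ∞-∞ indeterminate form.

Combine fractions or rationalize to convert ∞-∞ to 0/0 form:
  lim(x→∞) ln(4x + 5) - ln(4x) = 0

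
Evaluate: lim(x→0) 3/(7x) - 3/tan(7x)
This is an ∞-∞ indeterminate form.

Combine fractions or rationalize to convert ∞-∞ to 0/0 form:
  lim(x→0) 3/(7x) - 3/tan(7x) = 0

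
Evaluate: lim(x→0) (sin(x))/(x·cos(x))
This is a 0/0 indeterminate form.

Apply L'Hôpital's rule: differentiate numerator and denominator separately.
  f(x) = sin(x)   ⇒   f'(x) = cos(x)
  g(x) = x·cos(x)   ⇒   g'(x) = -x·sin(x) + cos(x)
  lim(x→0) f'(x)/g'(x) = lim(x→0) (cos(x))/(-x·sin(x) + cos(x))
  = 1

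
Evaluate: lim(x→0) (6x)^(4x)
This is an exponential indeterminate form.

For exponential indeterminate forms, take the natural log:
  Let L = lim(x→0) (6x)^(4x)
  Then ln(L) = lim(x→0) [exponent × ln(base)]
  Evaluate using L'Hôpital or standard limits, then exponentiate.
  L = 1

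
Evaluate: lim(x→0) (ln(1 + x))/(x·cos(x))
This is a 0/0 indeterminate form.

Apply L'Hôpital's rule: differentiate numerator and denominator separately.
  f(x) = ln(x + 1)   ⇒   f'(x) = 1/(x + 1)
  g(x) = x·cos(x)   ⇒   g'(x) = -x·sin(x) + cos(x)
  lim(x→0) f'(x)/g'(x) = lim(x→0) (1/(x + 1))/(-x·sin(x) + cos(x))
  = 1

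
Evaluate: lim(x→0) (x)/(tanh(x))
This is a 0/0 indeterminate form.

Apply L'Hôpital's rule: differentiate numerator and denominator separately.
  f(x) = x   ⇒   f'(x) = 1
  g(x) = tanh(x)   ⇒   g'(x) = 1 - tanh(x)^2
  lim(x→0) f'(x)/g'(x) = lim(x→0) (1)/(1 - tanh(x)^2)
  = 1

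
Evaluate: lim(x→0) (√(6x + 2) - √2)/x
This is a standard limit.

Factor or rationalize the expression:
  lim(x→0) (√(6x + 2) - √2)/x = 3·sqrt(2)/2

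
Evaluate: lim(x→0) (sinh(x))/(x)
This is a 0/0 indeterminate form.

Apply L'Hôpital's rule: differentiate numerator and denominator separately.
  f(x) = sinh(x)   ⇒   f'(x) = cosh(x)
  g(x) = x   ⇒   g'(x) = 1
  lim(x→0) f'(x)/g'(x) = lim(x→0) (cosh(x))/(1)
  = 1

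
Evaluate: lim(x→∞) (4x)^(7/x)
This is an exponential indeterminate form.

For exponential indeterminate forms, take the natural log:
  Let L = lim(x→∞) (4x)^(7/x)
  Then ln(L) = lim(x→∞) [exponent × ln(base)]
  Evaluate using L'Hôpital or standard limits, then exponentiate.
  L = 1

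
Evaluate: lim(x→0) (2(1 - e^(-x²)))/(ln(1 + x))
This is a 0/0 indeterminate form.

Apply L'Hôpital's rule: differentiate numerator and denominator separately.
  f(x) = 2 - 2·e^(-x^2)   ⇒   f'(x) = 4·x·e^(-x^2)
  g(x) = ln(x + 1)   ⇒   g'(x) = 1/(x + 1)
  lim(x→0) f'(x)/g'(x) = lim(x→0) (4·x·e^(-x^2))/(1/(x + 1))
  = 0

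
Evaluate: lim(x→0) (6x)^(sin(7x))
This is an exponential indeterminate form.

For exponential indeterminate forms, take the natural log:
  Let L = lim(x→0) (6x)^(sin(7x))
  Then ln(L) = lim(x→0) [exponent × ln(base)]
  Evaluate using L'Hôpital or standard limits, then exponentiate.
  L = 1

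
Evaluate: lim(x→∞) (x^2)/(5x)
This is an ∞/∞ indeterminate form.

Apply L'Hôpital's rule: differentiate numerator and denominator separately.
  f(x) = x^2   ⇒   f'(x) = 2·x
  g(x) = 5·x   ⇒   g'(x) = 5
  lim(x→∞) f'(x)/g'(x) = lim(x→∞) (2·x)/(5)
  = ∞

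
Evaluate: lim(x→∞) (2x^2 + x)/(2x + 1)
This is an ∞/∞ indeterminate form.

Apply L'Hôpital's rule: differentiate numerator and denominator separately.
  f(x) = 2·x^2 + x   ⇒   f'(x) = 4·x + 1
  g(x) = 2·x + 1   ⇒   g'(x) = 2
  lim(x→∞) f'(x)/g'(x) = lim(x→∞) (4·x + 1)/(2)
  = ∞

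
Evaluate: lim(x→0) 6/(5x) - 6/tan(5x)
This is an ∞-∞ indeterminate form.

Combine fractions or rationalize to convert ∞-∞ to 0/0 form:
  lim(x→0) 6/(5x) - 6/tan(5x) = 0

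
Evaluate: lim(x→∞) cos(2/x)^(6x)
This is an exponential indeterminate form.

For exponential indeterminate forms, take the natural log:
  Let L = lim(x→∞) cos(2/x)^(6x)
  Then ln(L) = lim(x→∞) [exponent × ln(base)]
  Evaluate using L'Hôpital or standard limits, then exponentiate.
  L = 1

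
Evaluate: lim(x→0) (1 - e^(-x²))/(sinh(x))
This is a 0/0 indeterminate form.

Apply L'Hôpital's rule: differentiate numerator and denominator separately.
  f(x) = 1 - e^(-x^2)   ⇒   f'(x) = 2·x·e^(-x^2)
  g(x) = sinh(x)   ⇒   g'(x) = cosh(x)
  lim(x→0) f'(x)/g'(x) = lim(x→0) (2·x·e^(-x^2))/(cosh(x))
  = 0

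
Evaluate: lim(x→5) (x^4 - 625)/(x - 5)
This is a standard limit.

Factor or rationalize the expression:
  lim(x→5) (x^4 - 625)/(x - 5) = 500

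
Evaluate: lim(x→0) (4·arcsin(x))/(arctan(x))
This is a 0/0 indeterminate form.

Apply L'Hôpital's rule: differentiate numerator and denominator separately.
  f(x) = 4·asin(x)   ⇒   f'(x) = 4/sqrt(1 - x^2)
  g(x) = atan(x)   ⇒   g'(x) = 1/(x^2 + 1)
  lim(x→0) f'(x)/g'(x) = lim(x→0) (4/sqrt(1 - x^2))/(1/(x^2 + 1))
  = 4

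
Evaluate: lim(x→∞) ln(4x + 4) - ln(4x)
This is an ∞-∞ indeterminate form.

Combine fractions or rationalize to convert ∞-∞ to 0/0 form:
  lim(x→∞) ln(4x + 4) - ln(4x) = 0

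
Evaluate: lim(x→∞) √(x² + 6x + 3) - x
This is an ∞-∞ indeterminate form.

Combine fractions or rationalize to convert ∞-∞ to 0/0 form:
  lim(x→∞) √(x² + 6x + 3) - x = 3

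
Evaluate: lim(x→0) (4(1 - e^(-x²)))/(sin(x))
This is a 0/0 indeterminate form.

Apply L'Hôpital's rule: differentiate numerator and denominator separately.
  f(x) = 4 - 4·e^(-x^2)   ⇒   f'(x) = 8·x·e^(-x^2)
  g(x) = sin(x)   ⇒   g'(x) = cos(x)
  lim(x→0) f'(x)/g'(x) = lim(x→0) (8·x·e^(-x^2))/(cos(x))
  = 0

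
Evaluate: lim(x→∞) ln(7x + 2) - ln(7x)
This is an ∞-∞ indeterminate form.

Combine fractions or rationalize to convert ∞-∞ to 0/0 form:
  lim(x→∞) ln(7x + 2) - ln(7x) = 0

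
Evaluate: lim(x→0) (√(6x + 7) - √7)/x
This is a standard limit.

Factor or rationalize the expression:
  lim(x→0) (√(6x + 7) - √7)/x = 3·sqrt(7)/7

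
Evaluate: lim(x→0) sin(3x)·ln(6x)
This is a 0·∞ indeterminate form.

Rewrite 0·∞ as a quotient (0/0 or ∞/∞ form), then apply L'Hôpital's rule:
  lim(x→0) sin(3x)·ln(6x) = 0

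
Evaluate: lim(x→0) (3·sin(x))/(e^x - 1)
This is a 0/0 indeterminate form.

Apply L'Hôpital's rule: differentiate numerator and denominator separately.
  f(x) = 3·sin(x)   ⇒   f'(x) = 3·cos(x)
  g(x) = e^(x) - 1   ⇒   g'(x) = e^(x)
  lim(x→0) f'(x)/g'(x) = lim(x→0) (3·cos(x))/(e^(x))
  = 3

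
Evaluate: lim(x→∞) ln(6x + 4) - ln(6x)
This is an ∞-∞ indeterminate form.

Combine fractions or rationalize to convert ∞-∞ to 0/0 form:
  lim(x→∞) ln(6x + 4) - ln(6x) = 0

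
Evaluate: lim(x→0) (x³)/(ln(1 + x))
This is a 0/0 indeterminate form.

Apply L'Hôpital's rule: differentiate numerator and denominator separately.
  f(x) = x^3   ⇒   f'(x) = 3·x^2
  g(x) = ln(x + 1)   ⇒   g'(x) = 1/(x + 1)
  lim(x→0) f'(x)/g'(x) = lim(x→0) (3·x^2)/(1/(x + 1))
  = 0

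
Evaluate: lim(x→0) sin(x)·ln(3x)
This is a 0·∞ indeterminate form.

Rewrite 0·∞ as a quotient (0/0 or ∞/∞ form), then apply L'Hôpital's rule:
  lim(x→0) sin(x)·ln(3x) = 0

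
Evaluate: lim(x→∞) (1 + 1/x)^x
This is an exponential indeterminate form.

For exponential indeterminate forms, take the natural log:
  Let L = lim(x→∞) (1 + 1/x)^x
  Then ln(L) = lim(x→∞) [exponent × ln(base)]
  Evaluate using L'Hôpital or standard limits, then exponentiate.
  L = e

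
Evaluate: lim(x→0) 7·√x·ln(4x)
This is a 0·∞ indeterminate form.

Rewrite 0·∞ as a quotient (0/0 or ∞/∞ form), then apply L'Hôpital's rule:
  lim(x→0) 7·√x·ln(4x) = 0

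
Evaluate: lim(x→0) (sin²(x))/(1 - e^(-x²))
This is a 0/0 indeterminate form.

Apply L'Hôpital's rule: differentiate numerator and denominator separately.
  f(x) = sin(x)^2   ⇒   f'(x) = 2·sin(x)·cos(x)
  g(x) = 1 - e^(-x^2)   ⇒   g'(x) = 2·x·e^(-x^2)
  lim(x→0) f'(x)/g'(x) = lim(x→0) (2·sin(x)·cos(x))/(2·x·e^(-x^2))
  = 1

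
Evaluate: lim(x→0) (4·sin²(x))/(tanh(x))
This is a 0/0 indeterminate form.

Apply L'Hôpital's rule: differentiate numerator and denominator separately.
  f(x) = 4·sin(x)^2   ⇒   f'(x) = 8·sin(x)·cos(x)
  g(x) = tanh(x)   ⇒   g'(x) = 1 - tanh(x)^2
  lim(x→0) f'(x)/g'(x) = lim(x→0) (8·sin(x)·cos(x))/(1 - tanh(x)^2)
  = 0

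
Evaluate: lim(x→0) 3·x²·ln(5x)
This is a 0·∞ indeterminate form.

Rewrite 0·∞ as a quotient (0/0 or ∞/∞ form), then apply L'Hôpital's rule:
  lim(x→0) 3·x²·ln(5x) = 0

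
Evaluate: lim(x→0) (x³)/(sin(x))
This is a 0/0 indeterminate form.

Apply L'Hôpital's rule: differentiate numerator and denominator separately.
  f(x) = x^3   ⇒   f'(x) = 3·x^2
  g(x) = sin(x)   ⇒   g'(x) = cos(x)
  lim(x→0) f'(x)/g'(x) = lim(x→0) (3·x^2)/(cos(x))
  = 0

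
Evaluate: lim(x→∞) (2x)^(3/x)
This is an exponential indeterminate form.

For exponential indeterminate forms, take the natural log:
  Let L = lim(x→∞) (2x)^(3/x)
  Then ln(L) = lim(x→∞) [exponent × ln(base)]
  Evaluate using L'Hôpital or standard limits, then exponentiate.
  L = 1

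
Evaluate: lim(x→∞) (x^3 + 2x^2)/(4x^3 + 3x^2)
This is an ∞/∞ indeterminate form.

Apply L'Hôpital's rule: differentiate numerator and denominator separately.
  f(x) = x^3 + 2·x^2   ⇒   f'(x) = 3·x^2 + 4·x
  g(x) = 4·x^3 + 3·x^2   ⇒   g'(x) = 12·x^2 + 6·x
  lim(x→∞) f'(x)/g'(x) = lim(x→∞) (3·x^2 + 4·x)/(12·x^2 + 6·x)
  = 1/4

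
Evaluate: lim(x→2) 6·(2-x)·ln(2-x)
This is a 0·∞ indeterminate form.

Rewrite 0·∞ as a quotient (0/0 or ∞/∞ form), then apply L'Hôpital's rule:
  lim(x→2) 6·(2-x)·ln(2-x) = 0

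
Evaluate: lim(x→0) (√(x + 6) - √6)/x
This is a standard limit.

Factor or rationalize the expression:
  lim(x→0) (√(x + 6) - √6)/x = sqrt(6)/12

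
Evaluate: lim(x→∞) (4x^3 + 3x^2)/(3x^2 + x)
This is an ∞/∞ indeterminate form.

Apply L'Hôpital's rule: differentiate numerator and denominator separately.
  f(x) = 4·x^3 + 3·x^2   ⇒   f'(x) = 12·x^2 + 6·x
  g(x) = 3·x^2 + x   ⇒   g'(x) = 6·x + 1
  lim(x→∞) f'(x)/g'(x) = lim(x→∞) (12·x^2 + 6·x)/(6·x + 1)
  = ∞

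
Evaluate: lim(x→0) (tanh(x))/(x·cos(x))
This is a 0/0 indeterminate form.

Apply L'Hôpital's rule: differentiate numerator and denominator separately.
  f(x) = tanh(x)   ⇒   f'(x) = 1 - tanh(x)^2
  g(x) = x·cos(x)   ⇒   g'(x) = -x·sin(x) + cos(x)
  lim(x→0) f'(x)/g'(x) = lim(x→0) (1 - tanh(x)^2)/(-x·sin(x) + cos(x))
  = 1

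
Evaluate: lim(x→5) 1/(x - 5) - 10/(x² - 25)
This is an ∞-∞ indeterminate form.

Combine fractions or rationalize to convert ∞-∞ to 0/0 form:
  lim(x→5) 1/(x - 5) - 10/(x² - 25) = 1/10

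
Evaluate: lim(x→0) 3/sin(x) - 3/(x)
This is an ∞-∞ indeterminate form.

Combine fractions or rationalize to convert ∞-∞ to 0/0 form:
  lim(x→0) 3/sin(x) - 3/(x) = 0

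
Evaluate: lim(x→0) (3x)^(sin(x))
This is an exponential indeterminate form.

For exponential indeterminate forms, take the natural log:
  Let L = lim(x→0) (3x)^(sin(x))
  Then ln(L) = lim(x→0) [exponent × ln(base)]
  Evaluate using L'Hôpital or standard limits, then exponentiate.
  L = 1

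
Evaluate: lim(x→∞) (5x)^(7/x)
This is an exponential indeterminate form.

For exponential indeterminate forms, take the natural log:
  Let L = lim(x→∞) (5x)^(7/x)
  Then ln(L) = lim(x→∞) [exponent × ln(base)]
  Evaluate using L'Hôpital or standard limits, then exponentiate.
  L = 1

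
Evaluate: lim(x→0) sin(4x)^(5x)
This is an exponential indeterminate form.

For exponential indeterminate forms, take the natural log:
  Let L = lim(x→0) sin(4x)^(5x)
  Then ln(L) = lim(x→0) [exponent × ln(base)]
  Evaluate using L'Hôpital or standard limits, then exponentiate.
  L = 1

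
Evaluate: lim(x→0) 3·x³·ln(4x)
This is a 0·∞ indeterminate form.

Rewrite 0·∞ as a quotient (0/0 or ∞/∞ form), then apply L'Hôpital's rule:
  lim(x→0) 3·x³·ln(4x) = 0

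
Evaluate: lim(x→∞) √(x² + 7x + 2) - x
This is an ∞-∞ indeterminate form.

Combine fractions or rationalize to convert ∞-∞ to 0/0 form:
  lim(x→∞) √(x² + 7x + 2) - x = 7/2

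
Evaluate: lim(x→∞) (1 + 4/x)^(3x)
This is an exponential indeterminate form.

For exponential indeterminate forms, take the natural log:
  Let L = lim(x→∞) (1 + 4/x)^(3x)
  Then ln(L) = lim(x→∞) [exponent × ln(base)]
  Evaluate using L'Hôpital or standard limits, then exponentiate.
  L = e^(12)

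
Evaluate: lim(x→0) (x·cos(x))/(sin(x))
This is a 0/0 indeterminate form.

Apply L'Hôpital's rule: differentiate numerator and denominator separately.
  f(x) = x·cos(x)   ⇒   f'(x) = -x·sin(x) + cos(x)
  g(x) = sin(x)   ⇒   g'(x) = cos(x)
  lim(x→0) f'(x)/g'(x) = lim(x→0) (-x·sin(x) + cos(x))/(cos(x))
  = 1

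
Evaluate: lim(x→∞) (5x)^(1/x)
This is an exponential indeterminate form.

For exponential indeterminate forms, take the natural log:
  Let L = lim(x→∞) (5x)^(1/x)
  Then ln(L) = lim(x→∞) [exponent × ln(base)]
  Evaluate using L'Hôpital or standard limits, then exponentiate.
  L = 1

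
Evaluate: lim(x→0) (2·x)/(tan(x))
This is a 0/0 indeterminate form.

Apply L'Hôpital's rule: differentiate numerator and denominator separately.
  f(x) = 2·x   ⇒   f'(x) = 2
  g(x) = tan(x)   ⇒   g'(x) = tan(x)^2 + 1
  lim(x→0) f'(x)/g'(x) = lim(x→0) (2)/(tan(x)^2 + 1)
  = 2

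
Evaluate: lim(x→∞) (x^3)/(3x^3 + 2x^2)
This is an ∞/∞ indeterminate form.

Apply L'Hôpital's rule: differentiate numerator and denominator separately.
  f(x) = x^3   ⇒   f'(x) = 3·x^2
  g(x) = 3·x^3 + 2·x^2   ⇒   g'(x) = 9·x^2 + 4·x
  lim(x→∞) f'(x)/g'(x) = lim(x→∞) (3·x^2)/(9·x^2 + 4·x)
  = 1/3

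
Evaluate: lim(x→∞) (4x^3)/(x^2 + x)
This is an ∞/∞ indeterminate form.

Apply L'Hôpital's rule: differentiate numerator and denominator separately.
  f(x) = 4·x^3   ⇒   f'(x) = 12·x^2
  g(x) = x^2 + x   ⇒   g'(x) = 2·x + 1
  lim(x→∞) f'(x)/g'(x) = lim(x→∞) (12·x^2)/(2·x + 1)
  = ∞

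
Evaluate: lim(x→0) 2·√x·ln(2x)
This is a 0·∞ indeterminate form.

Rewrite 0·∞ as a quotient (0/0 or ∞/∞ form), then apply L'Hôpital's rule:
  lim(x→0) 2·√x·ln(2x) = 0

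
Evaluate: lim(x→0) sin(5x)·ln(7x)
This is a 0·∞ indeterminate form.

Rewrite 0·∞ as a quotient (0/0 or ∞/∞ form), then apply L'Hôpital's rule:
  lim(x→0) sin(5x)·ln(7x) = 0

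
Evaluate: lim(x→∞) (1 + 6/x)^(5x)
This is an exponential indeterminate form.

For exponential indeterminate forms, take the natural log:
  Let L = lim(x→∞) (1 + 6/x)^(5x)
  Then ln(L) = lim(x→∞) [exponent × ln(base)]
  Evaluate using L'Hôpital or standard limits, then exponentiate.
  L = e^(30)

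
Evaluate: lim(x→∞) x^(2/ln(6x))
This is an exponential indeterminate form.

For exponential indeterminate forms, take the natural log:
  Let L = lim(x→∞) x^(2/ln(6x))
  Then ln(L) = lim(x→∞) [exponent × ln(base)]
  Evaluate using L'Hôpital or standard limits, then exponentiate.
  L = e²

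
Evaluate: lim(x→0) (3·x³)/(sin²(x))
This is a 0/0 indeterminate form.

Apply L'Hôpital's rule: differentiate numerator and denominator separately.
  f(x) = 3·x^3   ⇒   f'(x) = 9·x^2
  g(x) = sin(x)^2   ⇒   g'(x) = 2·sin(x)·cos(x)
  lim(x→0) f'(x)/g'(x) = lim(x→0) (9·x^2)/(2·sin(x)·cos(x))
  = 0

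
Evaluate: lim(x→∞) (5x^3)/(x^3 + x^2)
This is an ∞/∞ indeterminate form.

Apply L'Hôpital's rule: differentiate numerator and denominator separately.
  f(x) = 5·x^3   ⇒   f'(x) = 15·x^2
  g(x) = x^3 + x^2   ⇒   g'(x) = 3·x^2 + 2·x
  lim(x→∞) f'(x)/g'(x) = lim(x→∞) (15·x^2)/(3·x^2 + 2·x)
  = 5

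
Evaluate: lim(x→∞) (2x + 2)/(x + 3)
This is an ∞/∞ indeterminate form.

Apply L'Hôpital's rule: differentiate numerator and denominator separately.
  f(x) = 2·x + 2   ⇒   f'(x) = 2
  g(x) = x + 3   ⇒   g'(x) = 1
  lim(x→∞) f'(x)/g'(x) = lim(x→∞) (2)/(1)
  = 2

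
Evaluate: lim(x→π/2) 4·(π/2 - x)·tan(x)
This is a 0·∞ indeterminate form.

Rewrite 0·∞ as a quotient (0/0 or ∞/∞ form), then apply L'Hôpital's rule:
  lim(x→π/2) 4·(π/2 - x)·tan(x) = 4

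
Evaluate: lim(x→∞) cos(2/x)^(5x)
This is an exponential indeterminate form.

For exponential indeterminate forms, take the natural log:
  Let L = lim(x→∞) cos(2/x)^(5x)
  Then ln(L) = lim(x→∞) [exponent × ln(base)]
  Evaluate using L'Hôpital or standard limits, then exponentiate.
  L = 1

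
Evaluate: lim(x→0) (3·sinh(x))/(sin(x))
This is a 0/0 indeterminate form.

Apply L'Hôpital's rule: differentiate numerator and denominator separately.
  f(x) = 3·sinh(x)   ⇒   f'(x) = 3·cosh(x)
  g(x) = sin(x)   ⇒   g'(x) = cos(x)
  lim(x→0) f'(x)/g'(x) = lim(x→0) (3·cosh(x))/(cos(x))
  = 3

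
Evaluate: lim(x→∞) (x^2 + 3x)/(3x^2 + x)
This is an ∞/∞ indeterminate form.

Apply L'Hôpital's rule: differentiate numerator and denominator separately.
  f(x) = x^2 + 3·x   ⇒   f'(x) = 2·x + 3
  g(x) = 3·x^2 + x   ⇒   g'(x) = 6·x + 1
  lim(x→∞) f'(x)/g'(x) = lim(x→∞) (2·x + 3)/(6·x + 1)
  = 1/3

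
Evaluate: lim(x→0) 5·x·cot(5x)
This is a 0·∞ indeterminate form.

Rewrite 0·∞ as a quotient (0/0 or ∞/∞ form), then apply L'Hôpital's rule:
  lim(x→0) 5·x·cot(5x) = 1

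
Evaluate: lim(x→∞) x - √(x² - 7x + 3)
This is an ∞-∞ indeterminate form.

Combine fractions or rationalize to convert ∞-∞ to 0/0 form:
  lim(x→∞) x - √(x² - 7x + 3) = 7/2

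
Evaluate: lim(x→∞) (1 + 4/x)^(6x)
This is an exponential indeterminate form.

For exponential indeterminate forms, take the natural log:
  Let L = lim(x→∞) (1 + 4/x)^(6x)
  Then ln(L) = lim(x→∞) [exponent × ln(base)]
  Evaluate using L'Hôpital or standard limits, then exponentiate.
  L = e^(24)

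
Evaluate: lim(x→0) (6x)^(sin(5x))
This is an exponential indeterminate form.

For exponential indeterminate forms, take the natural log:
  Let L = lim(x→0) (6x)^(sin(5x))
  Then ln(L) = lim(x→0) [exponent × ln(base)]
  Evaluate using L'Hôpital or standard limits, then exponentiate.
  L = 1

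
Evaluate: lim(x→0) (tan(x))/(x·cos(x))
This is a 0/0 indeterminate form.

Apply L'Hôpital's rule: differentiate numerator and denominator separately.
  f(x) = tan(x)   ⇒   f'(x) = tan(x)^2 + 1
  g(x) = x·cos(x)   ⇒   g'(x) = -x·sin(x) + cos(x)
  lim(x→0) f'(x)/g'(x) = lim(x→0) (tan(x)^2 + 1)/(-x·sin(x) + cos(x))
  = 1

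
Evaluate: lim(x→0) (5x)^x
This is an exponential indeterminate form.

For exponential indeterminate forms, take the natural log:
  Let L = lim(x→0) (5x)^x
  Then ln(L) = lim(x→0) [exponent × ln(base)]
  Evaluate using L'Hôpital or standard limits, then exponentiate.
  L = 1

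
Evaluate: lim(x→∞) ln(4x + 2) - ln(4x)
This is an ∞-∞ indeterminate form.

Combine fractions or rationalize to convert ∞-∞ to 0/0 form:
  lim(x→∞) ln(4x + 2) - ln(4x) = 0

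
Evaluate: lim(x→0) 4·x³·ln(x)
This is a 0·∞ indeterminate form.

Rewrite 0·∞ as a quotient (0/0 or ∞/∞ form), then apply L'Hôpital's rule:
  lim(x→0) 4·x³·ln(x) = 0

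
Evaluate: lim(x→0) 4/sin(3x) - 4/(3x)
This is an ∞-∞ indeterminate form.

Combine fractions or rationalize to convert ∞-∞ to 0/0 form:
  lim(x→0) 4/sin(3x) - 4/(3x) = 0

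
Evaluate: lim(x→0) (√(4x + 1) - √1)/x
This is a standard limit.

Factor or rationalize the expression:
  lim(x→0) (√(4x + 1) - √1)/x = 2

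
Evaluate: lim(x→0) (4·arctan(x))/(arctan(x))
This is a 0/0 indeterminate form.

Apply L'Hôpital's rule: differentiate numerator and denominator separately.
  f(x) = 4·atan(x)   ⇒   f'(x) = 4/(x^2 + 1)
  g(x) = atan(x)   ⇒   g'(x) = 1/(x^2 + 1)
  lim(x→0) f'(x)/g'(x) = lim(x→0) (4/(x^2 + 1))/(1/(x^2 + 1))
  = 4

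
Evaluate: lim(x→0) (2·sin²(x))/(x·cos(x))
This is a 0/0 indeterminate form.

Apply L'Hôpital's rule: differentiate numerator and denominator separately.
  f(x) = 2·sin(x)^2   ⇒   f'(x) = 4·sin(x)·cos(x)
  g(x) = x·cos(x)   ⇒   g'(x) = -x·sin(x) + cos(x)
  lim(x→0) f'(x)/g'(x) = lim(x→0) (4·sin(x)·cos(x))/(-x·sin(x) + cos(x))
  = 0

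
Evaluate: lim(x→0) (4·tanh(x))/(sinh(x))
This is a 0/0 indeterminate form.

Apply L'Hôpital's rule: differentiate numerator and denominator separately.
  f(x) = 4·tanh(x)   ⇒   f'(x) = 4 - 4·tanh(x)^2
  g(x) = sinh(x)   ⇒   g'(x) = cosh(x)
  lim(x→0) f'(x)/g'(x) = lim(x→0) (4 - 4·tanh(x)^2)/(cosh(x))
  = 4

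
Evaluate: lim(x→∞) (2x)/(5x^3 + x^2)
This is an ∞/∞ indeterminate form.

Apply L'Hôpital's rule: differentiate numerator and denominator separately.
  f(x) = 2·x   ⇒   f'(x) = 2
  g(x) = 5·x^3 + x^2   ⇒   g'(x) = 15·x^2 + 2·x
  lim(x→∞) f'(x)/g'(x) = lim(x→∞) (2)/(15·x^2 + 2·x)
  = 0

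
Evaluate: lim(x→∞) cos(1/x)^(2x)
This is an exponential indeterminate form.

For exponential indeterminate forms, take the natural log:
  Let L = lim(x→∞) cos(1/x)^(2x)
  Then ln(L) = lim(x→∞) [exponent × ln(base)]
  Evaluate using L'Hôpital or standard limits, then exponentiate.
  L = 1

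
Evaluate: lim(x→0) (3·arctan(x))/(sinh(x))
This is a 0/0 indeterminate form.

Apply L'Hôpital's rule: differentiate numerator and denominator separately.
  f(x) = 3·atan(x)   ⇒   f'(x) = 3/(x^2 + 1)
  g(x) = sinh(x)   ⇒   g'(x) = cosh(x)
  lim(x→0) f'(x)/g'(x) = lim(x→0) (3/(x^2 + 1))/(cosh(x))
  = 3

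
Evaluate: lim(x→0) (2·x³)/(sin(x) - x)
This is a 0/0 indeterminate form.

Apply L'Hôpital's rule: differentiate numerator and denominator separately.
  f(x) = 2·x^3   ⇒   f'(x) = 6·x^2
  g(x) = -x + sin(x)   ⇒   g'(x) = cos(x) - 1
  lim(x→0) f'(x)/g'(x) = lim(x→0) (6·x^2)/(cos(x) - 1)
  = -12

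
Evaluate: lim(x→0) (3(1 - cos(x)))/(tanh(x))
This is a 0/0 indeterminate form.

Apply L'Hôpital's rule: differentiate numerator and denominator separately.
  f(x) = 3 - 3·cos(x)   ⇒   f'(x) = 3·sin(x)
  g(x) = tanh(x)   ⇒   g'(x) = 1 - tanh(x)^2
  lim(x→0) f'(x)/g'(x) = lim(x→0) (3·sin(x))/(1 - tanh(x)^2)
  = 0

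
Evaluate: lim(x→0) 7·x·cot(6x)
This is a 0·∞ indeterminate form.

Rewrite 0·∞ as a quotient (0/0 or ∞/∞ form), then apply L'Hôpital's rule:
  lim(x→0) 7·x·cot(6x) = 7/6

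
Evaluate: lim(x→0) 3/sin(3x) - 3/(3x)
This is an ∞-∞ indeterminate form.

Combine fractions or rationalize to convert ∞-∞ to 0/0 form:
  lim(x→0) 3/sin(3x) - 3/(3x) = 0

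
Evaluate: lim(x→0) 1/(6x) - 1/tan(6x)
This is an ∞-∞ indeterminate form.

Combine fractions or rationalize to convert ∞-∞ to 0/0 form:
  lim(x→0) 1/(6x) - 1/tan(6x) = 0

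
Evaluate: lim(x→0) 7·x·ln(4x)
This is a 0·∞ indeterminate form.

Rewrite 0·∞ as a quotient (0/0 or ∞/∞ form), then apply L'Hôpital's rule:
  lim(x→0) 7·x·ln(4x) = 0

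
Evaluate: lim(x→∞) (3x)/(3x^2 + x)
This is an ∞/∞ indeterminate form.

Apply L'Hôpital's rule: differentiate numerator and denominator separately.
  f(x) = 3·x   ⇒   f'(x) = 3
  g(x) = 3·x^2 + x   ⇒   g'(x) = 6·x + 1
  lim(x→∞) f'(x)/g'(x) = lim(x→∞) (3)/(6·x + 1)
  = 0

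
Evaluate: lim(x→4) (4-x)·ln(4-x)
This is a 0·∞ indeterminate form.

Rewrite 0·∞ as a quotient (0/0 or ∞/∞ form), then apply L'Hôpital's rule:
  lim(x→4) (4-x)·ln(4-x) = 0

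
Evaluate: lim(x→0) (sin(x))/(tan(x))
This is a 0/0 indeterminate form.

Apply L'Hôpital's rule: differentiate numerator and denominator separately.
  f(x) = sin(x)   ⇒   f'(x) = cos(x)
  g(x) = tan(x)   ⇒   g'(x) = tan(x)^2 + 1
  lim(x→0) f'(x)/g'(x) = lim(x→0) (cos(x))/(tan(x)^2 + 1)
  = 1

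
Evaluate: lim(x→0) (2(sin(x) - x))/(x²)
This is a 0/0 indeterminate form.

Apply L'Hôpital's rule: differentiate numerator and denominator separately.
  f(x) = -2·x + 2·sin(x)   ⇒   f'(x) = 2·cos(x) - 2
  g(x) = x^2   ⇒   g'(x) = 2·x
  lim(x→0) f'(x)/g'(x) = lim(x→0) (2·cos(x) - 2)/(2·x)
  = 0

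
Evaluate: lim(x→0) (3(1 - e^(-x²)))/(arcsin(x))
This is a 0/0 indeterminate form.

Apply L'Hôpital's rule: differentiate numerator and denominator separately.
  f(x) = 3 - 3·e^(-x^2)   ⇒   f'(x) = 6·x·e^(-x^2)
  g(x) = asin(x)   ⇒   g'(x) = 1/sqrt(1 - x^2)
  lim(x→0) f'(x)/g'(x) = lim(x→0) (6·x·e^(-x^2))/(1/sqrt(1 - x^2))
  = 0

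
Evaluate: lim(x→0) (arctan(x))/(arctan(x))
This is a 0/0 indeterminate form.

Apply L'Hôpital's rule: differentiate numerator and denominator separately.
  f(x) = atan(x)   ⇒   f'(x) = 1/(x^2 + 1)
  g(x) = atan(x)   ⇒   g'(x) = 1/(x^2 + 1)
  lim(x→0) f'(x)/g'(x) = lim(x→0) (1/(x^2 + 1))/(1/(x^2 + 1))
  = 1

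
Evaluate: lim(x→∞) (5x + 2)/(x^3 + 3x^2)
This is an ∞/∞ indeterminate form.

Apply L'Hôpital's rule: differentiate numerator and denominator separately.
  f(x) = 5·x + 2   ⇒   f'(x) = 5
  g(x) = x^3 + 3·x^2   ⇒   g'(x) = 3·x^2 + 6·x
  lim(x→∞) f'(x)/g'(x) = lim(x→∞) (5)/(3·x^2 + 6·x)
  = 0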